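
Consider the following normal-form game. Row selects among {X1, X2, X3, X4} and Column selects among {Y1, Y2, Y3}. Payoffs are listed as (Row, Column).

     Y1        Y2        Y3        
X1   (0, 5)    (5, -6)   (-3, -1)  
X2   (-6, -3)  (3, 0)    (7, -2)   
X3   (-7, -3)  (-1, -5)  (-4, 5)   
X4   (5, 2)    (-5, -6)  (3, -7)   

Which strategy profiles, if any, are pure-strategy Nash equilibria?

Check mutual best responses: a cell is a NE iff neither player can gain by unilaterally deviating.
Row's best responses — vs Y1: X4 (payoff 5); vs Y2: X1 (payoff 5); vs Y3: X2 (payoff 7).
Column's best responses — vs X1: Y1 (payoff 5); vs X2: Y2 (payoff 0); vs X3: Y3 (payoff 5); vs X4: Y1 (payoff 2).
The only mutual best response is (X4, Y1); neither player gains by switching there.

(X4, Y1)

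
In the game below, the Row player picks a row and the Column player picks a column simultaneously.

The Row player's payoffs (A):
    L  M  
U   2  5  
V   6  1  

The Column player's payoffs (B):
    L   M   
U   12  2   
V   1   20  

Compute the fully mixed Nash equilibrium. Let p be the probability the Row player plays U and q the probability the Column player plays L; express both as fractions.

In a mixed NE each player is indifferent between their pure strategies, so the opponent's mix sets the indifference.
The Column player indifferent between L and M: p·12 + (1−p)·1 = p·2 + (1−p)·20 ⟹ 1 + 11p = 20 + (-18)p ⟹ p = 19/29.
The Row player indifferent between U and V: q·2 + (1−q)·5 = q·6 + (1−q)·1 ⟹ 5 + (-3)q = 1 + 5q ⟹ q = 1/2.

p = 19/29, q = 1/2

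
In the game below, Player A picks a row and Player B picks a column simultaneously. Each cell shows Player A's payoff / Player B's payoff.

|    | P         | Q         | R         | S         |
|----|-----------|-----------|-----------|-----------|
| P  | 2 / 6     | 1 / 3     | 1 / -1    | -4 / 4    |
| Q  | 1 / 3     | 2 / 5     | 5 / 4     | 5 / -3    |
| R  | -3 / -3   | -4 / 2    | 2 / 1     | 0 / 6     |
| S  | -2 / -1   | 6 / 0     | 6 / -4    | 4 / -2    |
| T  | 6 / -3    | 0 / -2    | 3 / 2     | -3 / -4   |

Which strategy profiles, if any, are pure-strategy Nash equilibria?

(S, Q)

Find each player's best response to every opponent strategy; NE are the intersections.
Player A's best responses — vs P: T (payoff 6); vs Q: S (payoff 6); vs R: S (payoff 6); vs S: Q (payoff 5).
Player B's best responses — vs P: P (payoff 6); vs Q: Q (payoff 5); vs R: S (payoff 6); vs S: Q (payoff 0); vs T: R (payoff 2).
The only mutual best response is (S, Q); neither player gains by switching there.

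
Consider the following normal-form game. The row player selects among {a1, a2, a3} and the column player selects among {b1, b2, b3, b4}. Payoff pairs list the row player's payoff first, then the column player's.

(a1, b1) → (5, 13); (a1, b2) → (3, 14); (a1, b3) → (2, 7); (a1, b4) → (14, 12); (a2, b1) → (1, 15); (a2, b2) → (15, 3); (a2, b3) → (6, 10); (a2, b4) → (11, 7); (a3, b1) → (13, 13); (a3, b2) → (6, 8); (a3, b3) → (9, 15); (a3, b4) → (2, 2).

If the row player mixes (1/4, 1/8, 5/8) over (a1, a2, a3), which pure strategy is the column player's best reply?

b1

The column player's best reply maximizes expected payoff against the mix.
b1: (1/4)·13 + (1/8)·15 + (5/8)·13 = 53/4
b2: (1/4)·14 + (1/8)·3 + (5/8)·8 = 71/8
b3: (1/4)·7 + (1/8)·10 + (5/8)·15 = 99/8
b4: (1/4)·12 + (1/8)·7 + (5/8)·2 = 41/8
Highest expected payoff is 53/4, from b1.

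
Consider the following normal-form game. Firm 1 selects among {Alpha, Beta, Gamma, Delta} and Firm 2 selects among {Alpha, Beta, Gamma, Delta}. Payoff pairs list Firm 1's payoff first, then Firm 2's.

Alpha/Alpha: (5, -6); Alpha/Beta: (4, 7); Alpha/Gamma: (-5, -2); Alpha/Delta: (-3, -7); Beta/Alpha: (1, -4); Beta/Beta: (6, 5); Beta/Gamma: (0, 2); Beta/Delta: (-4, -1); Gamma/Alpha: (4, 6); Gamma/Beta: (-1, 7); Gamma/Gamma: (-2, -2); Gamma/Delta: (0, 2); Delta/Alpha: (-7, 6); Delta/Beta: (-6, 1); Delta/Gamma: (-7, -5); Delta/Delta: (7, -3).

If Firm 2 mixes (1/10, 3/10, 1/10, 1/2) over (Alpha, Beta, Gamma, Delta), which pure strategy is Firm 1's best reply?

Firm 1's best reply maximizes expected payoff against the mix.
Alpha: (1/10)·5 + (3/10)·4 + (1/10)·(-5) + (1/2)·(-3) = -3/10
Beta: (1/10)·1 + (3/10)·6 + (1/10)·0 + (1/2)·(-4) = -1/10
Gamma: (1/10)·4 + (3/10)·(-1) + (1/10)·(-2) + (1/2)·0 = -1/10
Delta: (1/10)·(-7) + (3/10)·(-6) + (1/10)·(-7) + (1/2)·7 = 3/10
Highest expected payoff is 3/10, from Delta.

Delta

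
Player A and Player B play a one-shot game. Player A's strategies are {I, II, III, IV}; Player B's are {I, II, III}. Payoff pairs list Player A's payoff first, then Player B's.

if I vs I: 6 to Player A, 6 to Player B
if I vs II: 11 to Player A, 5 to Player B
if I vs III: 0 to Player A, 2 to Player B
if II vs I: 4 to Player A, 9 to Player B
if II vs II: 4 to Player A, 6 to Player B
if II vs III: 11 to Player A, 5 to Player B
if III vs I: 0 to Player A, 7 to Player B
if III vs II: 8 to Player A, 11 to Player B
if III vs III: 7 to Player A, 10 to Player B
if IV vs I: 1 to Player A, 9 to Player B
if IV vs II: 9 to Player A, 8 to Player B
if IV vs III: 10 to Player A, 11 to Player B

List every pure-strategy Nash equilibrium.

A profile is a Nash equilibrium when each player is best-responding to the other.
Player A's best responses — vs I: I (payoff 6); vs II: I (payoff 11); vs III: II (payoff 11).
Player B's best responses — vs I: I (payoff 6); vs II: I (payoff 9); vs III: II (payoff 11); vs IV: III (payoff 11).
The only mutual best response is (I, I); neither player gains by switching there.

(I, I)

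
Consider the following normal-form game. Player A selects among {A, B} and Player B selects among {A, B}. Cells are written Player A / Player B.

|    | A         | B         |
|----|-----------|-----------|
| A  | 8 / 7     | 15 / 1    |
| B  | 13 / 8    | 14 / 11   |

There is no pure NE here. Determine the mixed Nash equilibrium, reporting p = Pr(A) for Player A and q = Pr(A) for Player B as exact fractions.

In a mixed NE each player is indifferent between their pure strategies, so the opponent's mix sets the indifference.
Player B indifferent between A and B: p·7 + (1−p)·8 = p·1 + (1−p)·11 ⟹ 8 + (-1)p = 11 + (-10)p ⟹ p = 1/3.
Player A indifferent between A and B: q·8 + (1−q)·15 = q·13 + (1−q)·14 ⟹ 15 + (-7)q = 14 + (-1)q ⟹ q = 1/6.

p = 1/3, q = 1/6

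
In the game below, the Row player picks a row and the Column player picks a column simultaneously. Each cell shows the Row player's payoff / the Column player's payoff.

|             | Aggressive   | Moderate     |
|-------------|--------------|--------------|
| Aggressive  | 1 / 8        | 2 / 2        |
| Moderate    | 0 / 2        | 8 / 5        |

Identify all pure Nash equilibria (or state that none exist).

(Aggressive, Aggressive) and (Moderate, Moderate)

Find each player's best response to every opponent strategy; NE are the intersections.
The Row player's best responses — vs Aggressive: Aggressive (payoff 1); vs Moderate: Moderate (payoff 8).
The Column player's best responses — vs Aggressive: Aggressive (payoff 8); vs Moderate: Moderate (payoff 5).
Mutual best responses occur at (Aggressive, Aggressive) and (Moderate, Moderate); at each, neither player gains by switching.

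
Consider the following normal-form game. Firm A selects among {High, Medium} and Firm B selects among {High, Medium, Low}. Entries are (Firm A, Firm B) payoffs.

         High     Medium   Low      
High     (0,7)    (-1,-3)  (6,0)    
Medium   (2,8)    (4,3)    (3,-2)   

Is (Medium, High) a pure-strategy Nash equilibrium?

Holding Firm B at High: Firm A gets 2 from Medium, versus 0 from High. No profitable deviation for Firm A.
Holding Firm A at Medium: Firm B gets 8 from High, versus 3 from Medium, -2 from Low. No profitable deviation for Firm B either.

Yes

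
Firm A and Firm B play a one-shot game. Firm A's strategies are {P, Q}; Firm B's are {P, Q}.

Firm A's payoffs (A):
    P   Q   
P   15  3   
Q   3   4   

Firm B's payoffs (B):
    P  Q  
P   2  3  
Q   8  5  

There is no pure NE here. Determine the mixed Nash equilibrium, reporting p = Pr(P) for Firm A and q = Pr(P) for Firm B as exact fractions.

In a mixed NE each player is indifferent between their pure strategies, so the opponent's mix sets the indifference.
Firm B indifferent between P and Q: p·2 + (1−p)·8 = p·3 + (1−p)·5 ⟹ 8 + (-6)p = 5 + (-2)p ⟹ p = 3/4.
Firm A indifferent between P and Q: q·15 + (1−q)·3 = q·3 + (1−q)·4 ⟹ 3 + 12q = 4 + (-1)q ⟹ q = 1/13.

p = 3/4, q = 1/13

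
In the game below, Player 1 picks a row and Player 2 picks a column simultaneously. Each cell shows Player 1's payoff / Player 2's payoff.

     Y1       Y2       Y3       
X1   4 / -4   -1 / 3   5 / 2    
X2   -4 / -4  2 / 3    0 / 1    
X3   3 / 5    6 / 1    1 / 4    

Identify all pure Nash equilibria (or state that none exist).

Find each player's best response to every opponent strategy; NE are the intersections.
Player 1's best responses — vs Y1: X1 (payoff 4); vs Y2: X3 (payoff 6); vs Y3: X1 (payoff 5).
Player 2's best responses — vs X1: Y2 (payoff 3); vs X2: Y2 (payoff 3); vs X3: Y1 (payoff 5).
No cell has both players best-responding. For instance, Player 1's best reply to Y2 is X3, but against X3 Player 2 prefers Y1 over Y2.

There is no pure-strategy Nash equilibrium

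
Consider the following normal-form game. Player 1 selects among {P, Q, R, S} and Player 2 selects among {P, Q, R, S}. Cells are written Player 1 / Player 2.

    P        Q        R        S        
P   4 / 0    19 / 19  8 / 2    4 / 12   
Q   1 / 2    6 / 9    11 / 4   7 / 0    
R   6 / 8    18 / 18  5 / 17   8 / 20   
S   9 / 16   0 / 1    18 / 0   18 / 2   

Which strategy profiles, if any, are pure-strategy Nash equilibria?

(P, Q) and (S, P)

Find each player's best response to every opponent strategy; NE are the intersections.
Player 1's best responses — vs P: S (payoff 9); vs Q: P (payoff 19); vs R: S (payoff 18); vs S: S (payoff 18).
Player 2's best responses — vs P: Q (payoff 19); vs Q: Q (payoff 9); vs R: S (payoff 20); vs S: P (payoff 16).
Mutual best responses occur at (P, Q) and (S, P); at each, neither player gains by switching.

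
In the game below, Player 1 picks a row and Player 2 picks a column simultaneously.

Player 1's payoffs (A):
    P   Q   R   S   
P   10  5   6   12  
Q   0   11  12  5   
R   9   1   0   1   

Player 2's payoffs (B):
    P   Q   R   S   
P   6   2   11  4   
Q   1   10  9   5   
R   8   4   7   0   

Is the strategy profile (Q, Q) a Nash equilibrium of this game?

Yes

Holding Player 2 at Q: Player 1 gets 11 from Q, versus 5 from P, 1 from R. No profitable deviation for Player 1.
Holding Player 1 at Q: Player 2 gets 10 from Q, versus 1 from P, 9 from R, 5 from S. No profitable deviation for Player 2 either.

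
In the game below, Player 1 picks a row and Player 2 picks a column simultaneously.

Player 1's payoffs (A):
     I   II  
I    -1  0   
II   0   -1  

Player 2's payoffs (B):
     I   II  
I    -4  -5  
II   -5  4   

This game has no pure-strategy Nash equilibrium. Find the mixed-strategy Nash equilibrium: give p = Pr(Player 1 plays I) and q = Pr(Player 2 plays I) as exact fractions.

p = 9/10, q = 1/2

In a mixed NE each player is indifferent between their pure strategies, so the opponent's mix sets the indifference.
Player 2 indifferent between I and II: p·(-4) + (1−p)·(-5) = p·(-5) + (1−p)·4 ⟹ (-5) + 1p = 4 + (-9)p ⟹ p = 9/10.
Player 1 indifferent between I and II: q·(-1) + (1−q)·0 = q·0 + (1−q)·(-1) ⟹ 0 + (-1)q = (-1) + 1q ⟹ q = 1/2.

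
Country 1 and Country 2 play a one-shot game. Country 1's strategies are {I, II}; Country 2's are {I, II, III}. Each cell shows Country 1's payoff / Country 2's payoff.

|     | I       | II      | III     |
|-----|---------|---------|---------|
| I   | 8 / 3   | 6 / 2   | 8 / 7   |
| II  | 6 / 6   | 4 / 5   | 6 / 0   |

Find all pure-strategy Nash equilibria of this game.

Find each player's best response to every opponent strategy; NE are the intersections.
Country 1's best responses — vs I: I (payoff 8); vs II: I (payoff 6); vs III: I (payoff 8).
Country 2's best responses — vs I: III (payoff 7); vs II: I (payoff 6).
The only mutual best response is (I, III); neither player gains by switching there.

(I, III)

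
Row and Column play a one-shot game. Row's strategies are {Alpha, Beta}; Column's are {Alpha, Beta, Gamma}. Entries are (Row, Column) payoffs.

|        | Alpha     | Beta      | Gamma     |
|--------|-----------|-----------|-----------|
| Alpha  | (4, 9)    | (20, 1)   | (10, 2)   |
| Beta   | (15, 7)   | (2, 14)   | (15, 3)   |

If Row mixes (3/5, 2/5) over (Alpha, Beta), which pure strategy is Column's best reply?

Column's best reply maximizes expected payoff against the mix.
Alpha: (3/5)·9 + (2/5)·7 = 41/5
Beta: (3/5)·1 + (2/5)·14 = 31/5
Gamma: (3/5)·2 + (2/5)·3 = 12/5
Highest expected payoff is 41/5, from Alpha.

Alpha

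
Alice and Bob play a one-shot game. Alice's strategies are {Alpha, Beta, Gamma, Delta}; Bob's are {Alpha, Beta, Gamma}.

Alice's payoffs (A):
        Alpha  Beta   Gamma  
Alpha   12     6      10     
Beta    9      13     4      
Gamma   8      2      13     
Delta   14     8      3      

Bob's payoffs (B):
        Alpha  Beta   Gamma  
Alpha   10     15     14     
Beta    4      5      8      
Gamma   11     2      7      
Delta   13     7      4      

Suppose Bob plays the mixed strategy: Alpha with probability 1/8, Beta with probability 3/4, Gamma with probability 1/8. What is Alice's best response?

Beta

Compute Alice's expected payoff from each pure strategy against the given mix.
Alpha: (1/8)·12 + (3/4)·6 + (1/8)·10 = 29/4
Beta: (1/8)·9 + (3/4)·13 + (1/8)·4 = 91/8
Gamma: (1/8)·8 + (3/4)·2 + (1/8)·13 = 33/8
Delta: (1/8)·14 + (3/4)·8 + (1/8)·3 = 65/8
Highest expected payoff is 91/8, from Beta.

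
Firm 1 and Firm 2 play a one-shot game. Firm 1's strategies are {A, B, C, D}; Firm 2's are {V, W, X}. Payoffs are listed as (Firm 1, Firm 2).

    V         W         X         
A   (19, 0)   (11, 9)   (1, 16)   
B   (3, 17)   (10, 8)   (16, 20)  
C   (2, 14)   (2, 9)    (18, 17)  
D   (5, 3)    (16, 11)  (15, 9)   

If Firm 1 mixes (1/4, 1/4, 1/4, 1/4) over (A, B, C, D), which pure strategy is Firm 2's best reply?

Firm 2's best reply maximizes expected payoff against the mix.
V: (1/4)·0 + (1/4)·17 + (1/4)·14 + (1/4)·3 = 17/2
W: (1/4)·9 + (1/4)·8 + (1/4)·9 + (1/4)·11 = 37/4
X: (1/4)·16 + (1/4)·20 + (1/4)·17 + (1/4)·9 = 31/2
Highest expected payoff is 31/2, from X.

X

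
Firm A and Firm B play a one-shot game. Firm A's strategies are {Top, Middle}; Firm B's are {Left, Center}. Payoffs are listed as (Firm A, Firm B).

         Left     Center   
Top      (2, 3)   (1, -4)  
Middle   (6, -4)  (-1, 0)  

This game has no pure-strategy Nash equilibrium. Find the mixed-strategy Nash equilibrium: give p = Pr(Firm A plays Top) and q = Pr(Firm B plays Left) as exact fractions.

In a mixed NE each player is indifferent between their pure strategies, so the opponent's mix sets the indifference.
Firm B indifferent between Left and Center: p·3 + (1−p)·(-4) = p·(-4) + (1−p)·0 ⟹ (-4) + 7p = 0 + (-4)p ⟹ p = 4/11.
Firm A indifferent between Top and Middle: q·2 + (1−q)·1 = q·6 + (1−q)·(-1) ⟹ 1 + 1q = (-1) + 7q ⟹ q = 1/3.

p = 4/11, q = 1/3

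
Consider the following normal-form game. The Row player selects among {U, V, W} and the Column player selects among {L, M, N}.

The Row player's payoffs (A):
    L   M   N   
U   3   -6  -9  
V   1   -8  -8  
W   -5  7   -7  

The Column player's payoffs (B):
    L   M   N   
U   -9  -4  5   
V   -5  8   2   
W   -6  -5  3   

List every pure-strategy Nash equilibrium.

(W, N)

Find each player's best response to every opponent strategy; NE are the intersections.
The Row player's best responses — vs L: U (payoff 3); vs M: W (payoff 7); vs N: W (payoff -7).
The Column player's best responses — vs U: N (payoff 5); vs V: M (payoff 8); vs W: N (payoff 3).
The only mutual best response is (W, N); neither player gains by switching there.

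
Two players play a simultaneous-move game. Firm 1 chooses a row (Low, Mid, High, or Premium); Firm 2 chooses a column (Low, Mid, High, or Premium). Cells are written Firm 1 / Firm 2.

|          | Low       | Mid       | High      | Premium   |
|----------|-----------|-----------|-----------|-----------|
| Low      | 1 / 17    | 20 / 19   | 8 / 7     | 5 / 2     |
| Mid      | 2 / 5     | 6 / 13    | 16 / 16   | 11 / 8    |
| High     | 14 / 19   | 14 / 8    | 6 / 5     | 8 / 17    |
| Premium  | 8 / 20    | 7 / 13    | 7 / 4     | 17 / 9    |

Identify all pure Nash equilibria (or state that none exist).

Check mutual best responses: a cell is a NE iff neither player can gain by unilaterally deviating.
Firm 1's best responses — vs Low: High (payoff 14); vs Mid: Low (payoff 20); vs High: Mid (payoff 16); vs Premium: Premium (payoff 17).
Firm 2's best responses — vs Low: Mid (payoff 19); vs Mid: High (payoff 16); vs High: Low (payoff 19); vs Premium: Low (payoff 20).
Mutual best responses occur at (Low, Mid), (Mid, High), and (High, Low); at each, neither player gains by switching.

(Low, Mid), (Mid, High), and (High, Low)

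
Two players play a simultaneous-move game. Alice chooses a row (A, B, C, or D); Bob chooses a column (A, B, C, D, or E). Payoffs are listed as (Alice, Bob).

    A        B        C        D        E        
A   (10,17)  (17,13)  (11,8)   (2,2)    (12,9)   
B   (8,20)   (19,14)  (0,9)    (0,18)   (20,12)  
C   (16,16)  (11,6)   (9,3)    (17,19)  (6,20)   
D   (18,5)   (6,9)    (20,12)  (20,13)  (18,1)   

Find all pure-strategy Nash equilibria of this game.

A profile is a Nash equilibrium when each player is best-responding to the other.
Alice's best responses — vs A: D (payoff 18); vs B: B (payoff 19); vs C: D (payoff 20); vs D: D (payoff 20); vs E: B (payoff 20).
Bob's best responses — vs A: A (payoff 17); vs B: A (payoff 20); vs C: E (payoff 20); vs D: D (payoff 13).
The only mutual best response is (D, D); neither player gains by switching there.

(D, D)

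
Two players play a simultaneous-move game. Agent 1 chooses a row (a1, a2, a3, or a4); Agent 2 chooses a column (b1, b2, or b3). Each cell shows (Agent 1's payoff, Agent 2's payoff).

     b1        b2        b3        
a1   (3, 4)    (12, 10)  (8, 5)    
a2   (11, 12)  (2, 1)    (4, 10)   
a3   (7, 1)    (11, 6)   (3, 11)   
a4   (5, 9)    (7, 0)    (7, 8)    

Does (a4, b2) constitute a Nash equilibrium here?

No

Holding Agent 2 at b2: Agent 1 gets 7 from a4 but could get 12 by switching to a1. Agent 1 has a profitable deviation.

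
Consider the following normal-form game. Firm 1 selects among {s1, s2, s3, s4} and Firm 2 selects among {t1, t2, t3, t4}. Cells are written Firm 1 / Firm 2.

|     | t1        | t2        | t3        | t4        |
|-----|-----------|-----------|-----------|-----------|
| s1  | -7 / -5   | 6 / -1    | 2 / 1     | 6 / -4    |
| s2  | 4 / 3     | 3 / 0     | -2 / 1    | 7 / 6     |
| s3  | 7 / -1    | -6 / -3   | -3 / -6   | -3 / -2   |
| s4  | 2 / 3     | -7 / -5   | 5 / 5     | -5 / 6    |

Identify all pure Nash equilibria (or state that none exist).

(s2, t4) and (s3, t1)

Find each player's best response to every opponent strategy; NE are the intersections.
Firm 1's best responses — vs t1: s3 (payoff 7); vs t2: s1 (payoff 6); vs t3: s4 (payoff 5); vs t4: s2 (payoff 7).
Firm 2's best responses — vs s1: t3 (payoff 1); vs s2: t4 (payoff 6); vs s3: t1 (payoff -1); vs s4: t4 (payoff 6).
Mutual best responses occur at (s2, t4) and (s3, t1); at each, neither player gains by switching.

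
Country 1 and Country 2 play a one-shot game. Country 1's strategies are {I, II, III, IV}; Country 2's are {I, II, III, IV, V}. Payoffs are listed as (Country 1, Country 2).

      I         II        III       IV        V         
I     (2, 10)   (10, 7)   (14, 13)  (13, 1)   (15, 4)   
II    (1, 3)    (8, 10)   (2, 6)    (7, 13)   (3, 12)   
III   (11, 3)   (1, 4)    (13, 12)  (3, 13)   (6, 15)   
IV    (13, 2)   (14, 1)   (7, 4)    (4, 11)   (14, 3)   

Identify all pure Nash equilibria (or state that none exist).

Check mutual best responses: a cell is a NE iff neither player can gain by unilaterally deviating.
Country 1's best responses — vs I: IV (payoff 13); vs II: IV (payoff 14); vs III: I (payoff 14); vs IV: I (payoff 13); vs V: I (payoff 15).
Country 2's best responses — vs I: III (payoff 13); vs II: IV (payoff 13); vs III: V (payoff 15); vs IV: IV (payoff 11).
The only mutual best response is (I, III); neither player gains by switching there.

(I, III)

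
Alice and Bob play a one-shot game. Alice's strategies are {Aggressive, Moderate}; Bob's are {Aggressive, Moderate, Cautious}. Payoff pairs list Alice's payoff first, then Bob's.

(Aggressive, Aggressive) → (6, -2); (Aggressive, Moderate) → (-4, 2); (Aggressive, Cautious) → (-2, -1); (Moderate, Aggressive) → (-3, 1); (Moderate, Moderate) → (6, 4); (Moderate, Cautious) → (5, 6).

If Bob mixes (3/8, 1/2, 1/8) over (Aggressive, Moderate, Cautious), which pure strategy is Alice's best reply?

Compute Alice's expected payoff from each pure strategy against the given mix.
Aggressive: (3/8)·6 + (1/2)·(-4) + (1/8)·(-2) = 0
Moderate: (3/8)·(-3) + (1/2)·6 + (1/8)·5 = 5/2
Highest expected payoff is 5/2, from Moderate.

Moderate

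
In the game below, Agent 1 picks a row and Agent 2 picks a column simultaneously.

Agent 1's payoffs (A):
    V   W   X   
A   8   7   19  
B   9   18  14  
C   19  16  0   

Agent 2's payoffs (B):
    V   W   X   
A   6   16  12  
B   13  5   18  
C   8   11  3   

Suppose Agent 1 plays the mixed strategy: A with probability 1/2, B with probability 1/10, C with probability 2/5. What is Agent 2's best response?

W

Agent 2's best reply maximizes expected payoff against the mix.
V: (1/2)·6 + (1/10)·13 + (2/5)·8 = 15/2
W: (1/2)·16 + (1/10)·5 + (2/5)·11 = 129/10
X: (1/2)·12 + (1/10)·18 + (2/5)·3 = 9
Highest expected payoff is 129/10, from W.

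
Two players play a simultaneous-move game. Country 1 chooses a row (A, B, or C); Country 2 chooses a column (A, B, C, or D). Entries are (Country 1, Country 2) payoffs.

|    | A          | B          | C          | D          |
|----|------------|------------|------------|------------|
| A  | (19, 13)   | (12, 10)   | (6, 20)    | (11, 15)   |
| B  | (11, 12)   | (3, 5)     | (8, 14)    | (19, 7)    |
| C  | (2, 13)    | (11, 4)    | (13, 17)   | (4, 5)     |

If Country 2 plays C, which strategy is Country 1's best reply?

With Country 2 fixed at C, Country 1's payoffs are: A → 6, B → 8, C → 13.
The maximum is 13, achieved by C.

C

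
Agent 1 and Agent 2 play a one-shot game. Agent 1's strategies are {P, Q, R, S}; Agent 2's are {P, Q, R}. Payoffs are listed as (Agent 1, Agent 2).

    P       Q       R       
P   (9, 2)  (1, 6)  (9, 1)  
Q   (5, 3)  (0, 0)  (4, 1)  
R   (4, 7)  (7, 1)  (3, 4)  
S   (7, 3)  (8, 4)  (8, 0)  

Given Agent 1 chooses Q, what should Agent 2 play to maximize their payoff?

P

With Agent 1 fixed at Q, Agent 2's payoffs are: P → 3, Q → 0, R → 1.
The maximum is 3, achieved by P.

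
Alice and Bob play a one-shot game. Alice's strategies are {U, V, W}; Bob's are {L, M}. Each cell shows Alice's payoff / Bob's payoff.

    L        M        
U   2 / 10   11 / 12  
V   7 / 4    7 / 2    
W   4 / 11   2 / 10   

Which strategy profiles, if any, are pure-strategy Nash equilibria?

Check mutual best responses: a cell is a NE iff neither player can gain by unilaterally deviating.
Alice's best responses — vs L: V (payoff 7); vs M: U (payoff 11).
Bob's best responses — vs U: M (payoff 12); vs V: L (payoff 4); vs W: L (payoff 11).
Mutual best responses occur at (U, M) and (V, L); at each, neither player gains by switching.

(U, M) and (V, L)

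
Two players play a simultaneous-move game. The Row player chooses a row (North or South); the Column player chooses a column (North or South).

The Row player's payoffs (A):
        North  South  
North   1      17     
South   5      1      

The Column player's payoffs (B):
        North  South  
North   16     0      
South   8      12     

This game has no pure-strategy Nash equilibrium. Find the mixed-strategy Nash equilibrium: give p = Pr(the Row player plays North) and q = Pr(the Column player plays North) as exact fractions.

p = 1/5, q = 4/5

In a mixed NE each player is indifferent between their pure strategies, so the opponent's mix sets the indifference.
The Column player indifferent between North and South: p·16 + (1−p)·8 = p·0 + (1−p)·12 ⟹ 8 + 8p = 12 + (-12)p ⟹ p = 1/5.
The Row player indifferent between North and South: q·1 + (1−q)·17 = q·5 + (1−q)·1 ⟹ 17 + (-16)q = 1 + 4q ⟹ q = 4/5.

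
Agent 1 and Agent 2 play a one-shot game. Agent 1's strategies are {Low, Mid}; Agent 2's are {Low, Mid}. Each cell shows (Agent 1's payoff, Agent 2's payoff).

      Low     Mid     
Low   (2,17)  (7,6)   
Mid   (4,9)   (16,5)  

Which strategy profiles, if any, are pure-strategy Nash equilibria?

(Mid, Low)

Check mutual best responses: a cell is a NE iff neither player can gain by unilaterally deviating.
Agent 1's best responses — vs Low: Mid (payoff 4); vs Mid: Mid (payoff 16).
Agent 2's best responses — vs Low: Low (payoff 17); vs Mid: Low (payoff 9).
The only mutual best response is (Mid, Low); neither player gains by switching there.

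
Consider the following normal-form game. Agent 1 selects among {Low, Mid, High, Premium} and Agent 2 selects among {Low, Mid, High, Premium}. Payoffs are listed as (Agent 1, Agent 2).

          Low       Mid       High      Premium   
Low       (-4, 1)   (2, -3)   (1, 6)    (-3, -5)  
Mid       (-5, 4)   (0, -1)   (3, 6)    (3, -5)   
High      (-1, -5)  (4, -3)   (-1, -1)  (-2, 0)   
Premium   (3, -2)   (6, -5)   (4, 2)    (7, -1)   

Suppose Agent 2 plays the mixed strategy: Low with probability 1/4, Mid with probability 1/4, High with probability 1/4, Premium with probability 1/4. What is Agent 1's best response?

Premium

Compute Agent 1's expected payoff from each pure strategy against the given mix.
Low: (1/4)·(-4) + (1/4)·2 + (1/4)·1 + (1/4)·(-3) = -1
Mid: (1/4)·(-5) + (1/4)·0 + (1/4)·3 + (1/4)·3 = 1/4
High: (1/4)·(-1) + (1/4)·4 + (1/4)·(-1) + (1/4)·(-2) = 0
Premium: (1/4)·3 + (1/4)·6 + (1/4)·4 + (1/4)·7 = 5
Highest expected payoff is 5, from Premium.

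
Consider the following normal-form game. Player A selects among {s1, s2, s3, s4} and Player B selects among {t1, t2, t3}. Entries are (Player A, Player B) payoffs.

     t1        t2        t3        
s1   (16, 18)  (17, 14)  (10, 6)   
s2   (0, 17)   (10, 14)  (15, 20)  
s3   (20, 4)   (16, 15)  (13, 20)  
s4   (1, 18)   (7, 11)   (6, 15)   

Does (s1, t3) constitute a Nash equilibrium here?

No

Holding Player B at t3: Player A gets 10 from s1 but could get 15 by switching to s2. Player A has a profitable deviation.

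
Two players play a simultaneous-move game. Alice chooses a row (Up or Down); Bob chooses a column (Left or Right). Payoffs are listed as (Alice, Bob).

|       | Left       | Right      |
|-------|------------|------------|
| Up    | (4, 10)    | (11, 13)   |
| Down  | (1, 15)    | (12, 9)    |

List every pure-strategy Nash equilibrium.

Check mutual best responses: a cell is a NE iff neither player can gain by unilaterally deviating.
Alice's best responses — vs Left: Up (payoff 4); vs Right: Down (payoff 12).
Bob's best responses — vs Up: Right (payoff 13); vs Down: Left (payoff 15).
No cell has both players best-responding. For instance, Alice's best reply to Left is Up, but against Up Bob prefers Right over Left.

None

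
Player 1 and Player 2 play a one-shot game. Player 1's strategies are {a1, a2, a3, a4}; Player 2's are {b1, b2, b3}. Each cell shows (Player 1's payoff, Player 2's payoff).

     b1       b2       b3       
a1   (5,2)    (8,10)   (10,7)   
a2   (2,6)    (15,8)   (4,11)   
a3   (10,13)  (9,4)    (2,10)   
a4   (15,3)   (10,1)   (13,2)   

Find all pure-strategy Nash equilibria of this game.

(a4, b1)

Find each player's best response to every opponent strategy; NE are the intersections.
Player 1's best responses — vs b1: a4 (payoff 15); vs b2: a2 (payoff 15); vs b3: a4 (payoff 13).
Player 2's best responses — vs a1: b2 (payoff 10); vs a2: b3 (payoff 11); vs a3: b1 (payoff 13); vs a4: b1 (payoff 3).
The only mutual best response is (a4, b1); neither player gains by switching there.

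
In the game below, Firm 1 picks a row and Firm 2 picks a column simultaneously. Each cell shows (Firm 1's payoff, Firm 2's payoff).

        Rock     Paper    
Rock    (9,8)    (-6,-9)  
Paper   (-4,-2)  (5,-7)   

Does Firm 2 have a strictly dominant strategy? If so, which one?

Rock

Check whether one of Firm 2's strategies beats all alternatives regardless of what the opponent does.
Rock strictly dominates: vs Rock: 8 > -9; vs Paper: -2 > -7.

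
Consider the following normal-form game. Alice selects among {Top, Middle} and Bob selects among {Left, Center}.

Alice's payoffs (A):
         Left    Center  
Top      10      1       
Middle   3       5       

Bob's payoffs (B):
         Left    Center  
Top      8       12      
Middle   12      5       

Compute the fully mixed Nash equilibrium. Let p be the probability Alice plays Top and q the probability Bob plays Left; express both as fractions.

Each player's mixing probability is pinned down by making the *other* player indifferent.
Bob indifferent between Left and Center: p·8 + (1−p)·12 = p·12 + (1−p)·5 ⟹ 12 + (-4)p = 5 + 7p ⟹ p = 7/11.
Alice indifferent between Top and Middle: q·10 + (1−q)·1 = q·3 + (1−q)·5 ⟹ 1 + 9q = 5 + (-2)q ⟹ q = 4/11.

p = 7/11, q = 4/11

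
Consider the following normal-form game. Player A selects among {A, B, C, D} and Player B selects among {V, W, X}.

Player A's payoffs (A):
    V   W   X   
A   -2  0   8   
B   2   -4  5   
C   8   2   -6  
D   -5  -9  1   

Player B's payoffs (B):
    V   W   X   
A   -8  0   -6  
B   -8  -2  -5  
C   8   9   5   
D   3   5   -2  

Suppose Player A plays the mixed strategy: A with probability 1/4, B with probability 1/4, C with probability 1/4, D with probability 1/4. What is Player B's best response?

W

Compute Player B's expected payoff from each pure strategy against the given mix.
V: (1/4)·(-8) + (1/4)·(-8) + (1/4)·8 + (1/4)·3 = -5/4
W: (1/4)·0 + (1/4)·(-2) + (1/4)·9 + (1/4)·5 = 3
X: (1/4)·(-6) + (1/4)·(-5) + (1/4)·5 + (1/4)·(-2) = -2
Highest expected payoff is 3, from W.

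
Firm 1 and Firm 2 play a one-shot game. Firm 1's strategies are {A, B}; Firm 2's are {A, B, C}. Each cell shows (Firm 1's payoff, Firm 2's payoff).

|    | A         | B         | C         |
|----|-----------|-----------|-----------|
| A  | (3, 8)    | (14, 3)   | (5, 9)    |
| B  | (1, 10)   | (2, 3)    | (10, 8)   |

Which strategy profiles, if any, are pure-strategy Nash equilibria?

Find each player's best response to every opponent strategy; NE are the intersections.
Firm 1's best responses — vs A: A (payoff 3); vs B: A (payoff 14); vs C: B (payoff 10).
Firm 2's best responses — vs A: C (payoff 9); vs B: A (payoff 10).
No cell has both players best-responding. For instance, Firm 1's best reply to B is A, but against A Firm 2 prefers C over B.

No pure-strategy Nash equilibrium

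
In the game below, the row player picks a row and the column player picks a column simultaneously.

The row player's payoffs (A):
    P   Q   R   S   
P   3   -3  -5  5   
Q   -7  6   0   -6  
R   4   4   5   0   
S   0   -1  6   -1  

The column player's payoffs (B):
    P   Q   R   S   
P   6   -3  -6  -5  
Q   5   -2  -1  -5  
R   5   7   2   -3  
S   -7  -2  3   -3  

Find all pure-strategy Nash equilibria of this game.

Find each player's best response to every opponent strategy; NE are the intersections.
The row player's best responses — vs P: R (payoff 4); vs Q: Q (payoff 6); vs R: S (payoff 6); vs S: P (payoff 5).
The column player's best responses — vs P: P (payoff 6); vs Q: P (payoff 5); vs R: Q (payoff 7); vs S: R (payoff 3).
The only mutual best response is (S, R); neither player gains by switching there.

(S, R)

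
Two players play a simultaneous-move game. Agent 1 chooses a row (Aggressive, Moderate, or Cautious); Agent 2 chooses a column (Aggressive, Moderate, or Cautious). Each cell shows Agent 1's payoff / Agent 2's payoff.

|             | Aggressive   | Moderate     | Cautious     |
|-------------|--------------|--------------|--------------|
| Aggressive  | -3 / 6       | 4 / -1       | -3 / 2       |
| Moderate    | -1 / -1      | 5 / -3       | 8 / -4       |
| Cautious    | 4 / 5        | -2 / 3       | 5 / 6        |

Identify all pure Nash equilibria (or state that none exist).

There is no pure-strategy Nash equilibrium

Find each player's best response to every opponent strategy; NE are the intersections.
Agent 1's best responses — vs Aggressive: Cautious (payoff 4); vs Moderate: Moderate (payoff 5); vs Cautious: Moderate (payoff 8).
Agent 2's best responses — vs Aggressive: Aggressive (payoff 6); vs Moderate: Aggressive (payoff -1); vs Cautious: Cautious (payoff 6).
No cell has both players best-responding. For instance, Agent 1's best reply to Aggressive is Cautious, but against Cautious Agent 2 prefers Cautious over Aggressive.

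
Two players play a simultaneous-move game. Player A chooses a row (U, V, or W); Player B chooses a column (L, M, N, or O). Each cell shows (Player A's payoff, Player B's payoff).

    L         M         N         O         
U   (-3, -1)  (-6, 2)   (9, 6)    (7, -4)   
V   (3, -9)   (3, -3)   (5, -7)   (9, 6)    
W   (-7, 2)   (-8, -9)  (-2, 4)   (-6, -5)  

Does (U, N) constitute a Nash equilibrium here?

Holding Player B at N: Player A gets 9 from U, versus 5 from V, -2 from W. No profitable deviation for Player A.
Holding Player A at U: Player B gets 6 from N, versus -1 from L, 2 from M, -4 from O. No profitable deviation for Player B either.

Yes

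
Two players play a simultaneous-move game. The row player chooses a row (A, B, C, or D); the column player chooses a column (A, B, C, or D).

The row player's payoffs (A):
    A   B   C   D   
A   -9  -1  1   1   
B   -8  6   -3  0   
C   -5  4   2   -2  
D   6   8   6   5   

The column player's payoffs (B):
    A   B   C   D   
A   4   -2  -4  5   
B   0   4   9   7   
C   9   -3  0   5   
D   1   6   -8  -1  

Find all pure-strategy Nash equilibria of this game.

(D, B)

Find each player's best response to every opponent strategy; NE are the intersections.
The row player's best responses — vs A: D (payoff 6); vs B: D (payoff 8); vs C: D (payoff 6); vs D: D (payoff 5).
The column player's best responses — vs A: D (payoff 5); vs B: C (payoff 9); vs C: A (payoff 9); vs D: B (payoff 6).
The only mutual best response is (D, B); neither player gains by switching there.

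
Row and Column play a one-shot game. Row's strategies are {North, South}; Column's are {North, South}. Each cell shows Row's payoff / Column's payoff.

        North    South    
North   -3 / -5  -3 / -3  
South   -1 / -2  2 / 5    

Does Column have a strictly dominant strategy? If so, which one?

South

A strategy is strictly dominant if it gives Column a strictly higher payoff than every other strategy, against every choice by the opponent.
South strictly dominates: vs North: -3 > -5; vs South: 5 > -2.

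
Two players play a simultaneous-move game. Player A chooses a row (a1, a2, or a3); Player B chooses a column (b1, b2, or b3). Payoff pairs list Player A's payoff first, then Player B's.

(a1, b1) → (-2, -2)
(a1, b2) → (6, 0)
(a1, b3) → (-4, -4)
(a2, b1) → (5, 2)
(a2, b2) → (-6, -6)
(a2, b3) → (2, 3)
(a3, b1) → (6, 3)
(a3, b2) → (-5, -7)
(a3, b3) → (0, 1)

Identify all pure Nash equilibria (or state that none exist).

(a1, b2), (a2, b3), and (a3, b1)

A profile is a Nash equilibrium when each player is best-responding to the other.
Player A's best responses — vs b1: a3 (payoff 6); vs b2: a1 (payoff 6); vs b3: a2 (payoff 2).
Player B's best responses — vs a1: b2 (payoff 0); vs a2: b3 (payoff 3); vs a3: b1 (payoff 3).
Mutual best responses occur at (a1, b2), (a2, b3), and (a3, b1); at each, neither player gains by switching.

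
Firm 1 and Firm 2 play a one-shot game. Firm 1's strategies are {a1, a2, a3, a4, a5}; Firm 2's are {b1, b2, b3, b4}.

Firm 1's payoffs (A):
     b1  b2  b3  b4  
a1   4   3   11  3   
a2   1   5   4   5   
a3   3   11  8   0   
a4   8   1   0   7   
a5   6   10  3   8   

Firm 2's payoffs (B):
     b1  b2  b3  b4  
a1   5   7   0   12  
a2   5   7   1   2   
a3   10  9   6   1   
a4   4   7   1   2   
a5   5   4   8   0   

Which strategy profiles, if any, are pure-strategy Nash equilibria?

A profile is a Nash equilibrium when each player is best-responding to the other.
Firm 1's best responses — vs b1: a4 (payoff 8); vs b2: a3 (payoff 11); vs b3: a1 (payoff 11); vs b4: a5 (payoff 8).
Firm 2's best responses — vs a1: b4 (payoff 12); vs a2: b2 (payoff 7); vs a3: b1 (payoff 10); vs a4: b2 (payoff 7); vs a5: b3 (payoff 8).
No cell has both players best-responding. For instance, Firm 1's best reply to b4 is a5, but against a5 Firm 2 prefers b3 over b4.

There is no pure-strategy Nash equilibrium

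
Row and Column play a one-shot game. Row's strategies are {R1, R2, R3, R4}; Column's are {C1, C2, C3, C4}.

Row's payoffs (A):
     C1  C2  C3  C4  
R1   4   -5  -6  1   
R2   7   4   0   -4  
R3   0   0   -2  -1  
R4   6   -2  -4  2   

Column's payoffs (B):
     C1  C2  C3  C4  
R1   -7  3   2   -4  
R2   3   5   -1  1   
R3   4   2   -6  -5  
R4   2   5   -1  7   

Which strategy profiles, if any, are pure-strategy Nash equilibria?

Check mutual best responses: a cell is a NE iff neither player can gain by unilaterally deviating.
Row's best responses — vs C1: R2 (payoff 7); vs C2: R2 (payoff 4); vs C3: R2 (payoff 0); vs C4: R4 (payoff 2).
Column's best responses — vs R1: C2 (payoff 3); vs R2: C2 (payoff 5); vs R3: C1 (payoff 4); vs R4: C4 (payoff 7).
Mutual best responses occur at (R2, C2) and (R4, C4); at each, neither player gains by switching.

(R2, C2) and (R4, C4)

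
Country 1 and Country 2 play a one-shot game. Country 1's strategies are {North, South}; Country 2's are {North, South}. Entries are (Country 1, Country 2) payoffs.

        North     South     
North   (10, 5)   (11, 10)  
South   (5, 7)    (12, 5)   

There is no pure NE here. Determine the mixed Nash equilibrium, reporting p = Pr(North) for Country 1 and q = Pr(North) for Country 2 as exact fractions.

p = 2/7, q = 1/6

Each player's mixing probability is pinned down by making the *other* player indifferent.
Country 2 indifferent between North and South: p·5 + (1−p)·7 = p·10 + (1−p)·5 ⟹ 7 + (-2)p = 5 + 5p ⟹ p = 2/7.
Country 1 indifferent between North and South: q·10 + (1−q)·11 = q·5 + (1−q)·12 ⟹ 11 + (-1)q = 12 + (-7)q ⟹ q = 1/6.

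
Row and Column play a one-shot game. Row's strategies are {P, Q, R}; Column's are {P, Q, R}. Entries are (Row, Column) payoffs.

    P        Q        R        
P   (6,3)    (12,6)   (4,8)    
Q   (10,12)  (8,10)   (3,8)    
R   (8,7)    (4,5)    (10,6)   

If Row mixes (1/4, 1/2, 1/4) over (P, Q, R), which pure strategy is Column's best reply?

Compute Column's expected payoff from each pure strategy against the given mix.
P: (1/4)·3 + (1/2)·12 + (1/4)·7 = 17/2
Q: (1/4)·6 + (1/2)·10 + (1/4)·5 = 31/4
R: (1/4)·8 + (1/2)·8 + (1/4)·6 = 15/2
Highest expected payoff is 17/2, from P.

P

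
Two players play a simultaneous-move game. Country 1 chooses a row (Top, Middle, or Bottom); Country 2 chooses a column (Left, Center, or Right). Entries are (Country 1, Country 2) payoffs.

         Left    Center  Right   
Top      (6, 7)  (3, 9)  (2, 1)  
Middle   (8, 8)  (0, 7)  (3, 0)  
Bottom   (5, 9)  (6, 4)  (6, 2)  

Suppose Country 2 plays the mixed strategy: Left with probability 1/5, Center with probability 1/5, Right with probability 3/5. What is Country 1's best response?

Country 1's best reply maximizes expected payoff against the mix.
Top: (1/5)·6 + (1/5)·3 + (3/5)·2 = 3
Middle: (1/5)·8 + (1/5)·0 + (3/5)·3 = 17/5
Bottom: (1/5)·5 + (1/5)·6 + (3/5)·6 = 29/5
Highest expected payoff is 29/5, from Bottom.

Bottom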